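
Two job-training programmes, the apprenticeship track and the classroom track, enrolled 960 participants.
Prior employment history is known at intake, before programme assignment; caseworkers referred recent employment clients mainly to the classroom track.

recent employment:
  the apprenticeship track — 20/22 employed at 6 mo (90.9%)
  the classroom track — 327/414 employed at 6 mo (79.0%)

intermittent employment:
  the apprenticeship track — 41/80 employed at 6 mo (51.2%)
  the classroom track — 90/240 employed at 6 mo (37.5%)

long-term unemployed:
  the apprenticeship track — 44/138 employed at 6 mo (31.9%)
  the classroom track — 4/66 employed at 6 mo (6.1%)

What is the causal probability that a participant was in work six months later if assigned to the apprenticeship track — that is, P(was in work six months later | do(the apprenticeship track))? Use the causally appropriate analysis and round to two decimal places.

Prior employment history differs across programmes for reasons unrelated to any effect of the programme itself, and it separately predicts the outcome — a classic confounder. We must compare within prior employment history levels.
Standardising the apprenticeship track to the population prior employment history mix: 0.454·20/22 + 0.333·41/80 + 0.212·44/138 = 0.651.

0.65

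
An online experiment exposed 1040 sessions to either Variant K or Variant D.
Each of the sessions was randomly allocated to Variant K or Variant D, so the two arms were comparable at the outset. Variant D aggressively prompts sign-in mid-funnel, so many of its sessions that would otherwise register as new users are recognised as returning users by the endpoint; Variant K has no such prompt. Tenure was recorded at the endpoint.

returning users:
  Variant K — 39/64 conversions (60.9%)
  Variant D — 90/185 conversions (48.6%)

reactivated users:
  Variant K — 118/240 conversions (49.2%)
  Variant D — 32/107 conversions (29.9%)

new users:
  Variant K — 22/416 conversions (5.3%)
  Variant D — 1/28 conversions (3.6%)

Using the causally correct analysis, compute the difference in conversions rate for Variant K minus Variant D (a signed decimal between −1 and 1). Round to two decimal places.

User tenure here is a post-treatment variable shaped by the variant; conditioning on it would introduce bias rather than remove it. The overall comparison is the causal one.
The causal difference is the pooled difference: 0.249 − 0.384 = -0.136.

-0.14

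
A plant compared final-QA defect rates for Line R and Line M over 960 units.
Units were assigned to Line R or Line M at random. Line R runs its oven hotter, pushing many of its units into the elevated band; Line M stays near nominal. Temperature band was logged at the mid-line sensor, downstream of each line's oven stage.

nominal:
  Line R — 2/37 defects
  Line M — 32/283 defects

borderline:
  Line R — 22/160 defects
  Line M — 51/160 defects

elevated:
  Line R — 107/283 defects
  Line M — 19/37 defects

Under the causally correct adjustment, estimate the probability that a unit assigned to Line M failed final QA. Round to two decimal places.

Within every in-process temperature band level Line R has the lower rate, yet pooled Line M does — Simpson's reversal.
Because the line influences in-process temperature band, in-process temperature band is a post-treatment mediator, not a confounder. Stratifying on it would bias the estimate; the causal effect is the crude pooled difference.
So P(outcome | do(Line M)) is just the pooled rate for Line M: 102/480 = 0.212.

0.21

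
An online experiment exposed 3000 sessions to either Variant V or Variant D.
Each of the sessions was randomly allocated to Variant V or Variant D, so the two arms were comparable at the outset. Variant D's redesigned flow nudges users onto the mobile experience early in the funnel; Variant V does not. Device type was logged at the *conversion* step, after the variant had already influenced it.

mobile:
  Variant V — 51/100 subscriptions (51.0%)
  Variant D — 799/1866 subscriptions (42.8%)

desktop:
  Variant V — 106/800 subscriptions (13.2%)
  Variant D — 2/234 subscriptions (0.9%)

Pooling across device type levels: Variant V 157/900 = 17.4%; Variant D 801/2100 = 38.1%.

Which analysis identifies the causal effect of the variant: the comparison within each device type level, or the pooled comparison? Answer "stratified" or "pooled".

Device type lies on the pathway variant → device type → outcome, so adjusting for it blocks the indirect effect. For the total causal effect of variant, use the unadjusted pooled rates.
Pooled: Variant V 17.4% vs Variant D 38.1%; Variant D is higher overall.

pooled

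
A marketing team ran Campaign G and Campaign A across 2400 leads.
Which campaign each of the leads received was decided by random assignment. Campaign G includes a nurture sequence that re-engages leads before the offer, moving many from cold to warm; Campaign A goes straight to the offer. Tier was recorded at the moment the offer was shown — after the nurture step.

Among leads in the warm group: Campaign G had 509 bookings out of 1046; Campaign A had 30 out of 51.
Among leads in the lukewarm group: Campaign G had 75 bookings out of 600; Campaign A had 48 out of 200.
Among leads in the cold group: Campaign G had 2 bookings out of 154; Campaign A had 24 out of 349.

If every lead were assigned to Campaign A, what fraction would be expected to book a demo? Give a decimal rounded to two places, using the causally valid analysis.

0.17

The stratified and pooled comparisons disagree (Campaign A wins within each engagement tier; Campaign G wins overall), so the answer turns on the causal role of engagement tier.
Engagement tier here is a post-treatment variable shaped by the campaign; conditioning on it would introduce bias rather than remove it. The overall comparison is the causal one.
So P(outcome | do(Campaign A)) is just the pooled rate for Campaign A: 102/600 = 0.170.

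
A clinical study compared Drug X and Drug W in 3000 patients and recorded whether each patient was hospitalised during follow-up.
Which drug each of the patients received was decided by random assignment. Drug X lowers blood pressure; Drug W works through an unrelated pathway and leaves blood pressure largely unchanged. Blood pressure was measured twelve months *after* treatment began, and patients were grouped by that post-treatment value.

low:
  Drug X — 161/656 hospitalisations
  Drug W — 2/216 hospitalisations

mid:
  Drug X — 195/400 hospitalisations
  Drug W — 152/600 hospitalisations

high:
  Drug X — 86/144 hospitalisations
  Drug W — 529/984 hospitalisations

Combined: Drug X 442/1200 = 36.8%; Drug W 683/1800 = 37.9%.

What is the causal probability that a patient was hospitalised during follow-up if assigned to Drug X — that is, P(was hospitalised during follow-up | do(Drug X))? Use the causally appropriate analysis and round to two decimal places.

Drug W is lower inside every blood pressure stratum but Drug X is lower in aggregate. Whether to stratify depends on how blood pressure relates to the drug.
Blood pressure lies on the pathway drug → blood pressure → outcome, so adjusting for it blocks the indirect effect. For the total causal effect of drug, use the unadjusted pooled rates.
So P(outcome | do(Drug X)) is just the pooled rate for Drug X: 442/1200 = 0.368.

0.37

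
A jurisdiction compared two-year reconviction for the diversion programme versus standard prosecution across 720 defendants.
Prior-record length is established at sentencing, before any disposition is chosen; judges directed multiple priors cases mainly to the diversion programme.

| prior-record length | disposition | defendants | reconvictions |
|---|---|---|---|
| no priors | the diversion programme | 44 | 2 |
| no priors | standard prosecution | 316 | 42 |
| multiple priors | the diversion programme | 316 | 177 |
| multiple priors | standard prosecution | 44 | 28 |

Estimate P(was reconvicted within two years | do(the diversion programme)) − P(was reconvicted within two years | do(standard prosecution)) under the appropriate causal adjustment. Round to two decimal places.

-0.08

Nothing the disposition does changes prior-record length; the imbalance is an allocation artefact. With prior-record length also predicting the outcome, the pooled figure is confounded, and the within-stratum comparison is the causal one.
Adjusting over the population distribution of prior-record length: 0.500·(0.045−0.133) + 0.500·(0.560−0.636) = -0.082.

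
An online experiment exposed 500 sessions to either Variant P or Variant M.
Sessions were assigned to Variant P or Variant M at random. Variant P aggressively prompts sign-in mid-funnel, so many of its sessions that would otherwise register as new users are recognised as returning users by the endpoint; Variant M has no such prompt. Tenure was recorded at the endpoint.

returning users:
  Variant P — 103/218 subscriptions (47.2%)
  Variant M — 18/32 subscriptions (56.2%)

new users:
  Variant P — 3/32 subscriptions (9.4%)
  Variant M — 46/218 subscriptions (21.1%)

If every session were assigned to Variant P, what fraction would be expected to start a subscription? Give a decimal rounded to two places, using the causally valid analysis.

The stratified and pooled comparisons disagree (Variant M wins within each user tenure; Variant P wins overall), so the answer turns on the causal role of user tenure.
User tenure is recorded after the variant and is itself shifted by it — it sits on the causal path from variant to outcome. Conditioning on a mediator would strip out part of the effect we want; the pooled comparison gives the total causal effect.
So P(outcome | do(Variant P)) is just the pooled rate for Variant P: 106/250 = 0.424.

0.42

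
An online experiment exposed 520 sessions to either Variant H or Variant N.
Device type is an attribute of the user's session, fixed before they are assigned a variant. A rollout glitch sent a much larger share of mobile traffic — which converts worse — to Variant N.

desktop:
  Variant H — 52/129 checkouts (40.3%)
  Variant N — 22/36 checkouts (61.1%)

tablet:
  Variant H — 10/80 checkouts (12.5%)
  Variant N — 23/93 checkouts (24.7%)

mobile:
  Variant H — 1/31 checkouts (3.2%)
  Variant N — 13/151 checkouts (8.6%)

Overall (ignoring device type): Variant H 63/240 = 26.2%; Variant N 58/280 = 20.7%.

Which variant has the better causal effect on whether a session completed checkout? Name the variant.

Variant N

Nothing the variant does changes device type; the imbalance is an allocation artefact. With device type also predicting the outcome, the pooled figure is confounded, and the within-stratum comparison is the causal one.
Within each level — desktop: 40.3% vs 61.1%; tablet: 12.5% vs 24.7%; mobile: 3.2% vs 8.6% — Variant N is higher every time.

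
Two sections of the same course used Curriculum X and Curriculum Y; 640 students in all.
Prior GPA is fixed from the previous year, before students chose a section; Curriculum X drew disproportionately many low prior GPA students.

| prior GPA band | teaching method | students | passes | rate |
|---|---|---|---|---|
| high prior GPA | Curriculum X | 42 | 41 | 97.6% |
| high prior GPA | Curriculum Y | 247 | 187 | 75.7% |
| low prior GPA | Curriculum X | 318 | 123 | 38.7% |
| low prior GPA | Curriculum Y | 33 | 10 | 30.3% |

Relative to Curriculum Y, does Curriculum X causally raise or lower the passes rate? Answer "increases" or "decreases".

increases

Within every prior GPA band level Curriculum X has the higher rate, yet pooled Curriculum Y does — Simpson's reversal.
Nothing the teaching method does changes prior GPA band; the imbalance is an allocation artefact. With prior GPA band also predicting the outcome, the pooled figure is confounded, and the within-stratum comparison is the causal one.
Within each level — high prior GPA: 97.6% vs 75.7%; low prior GPA: 38.7% vs 30.3% — Curriculum X is higher every time.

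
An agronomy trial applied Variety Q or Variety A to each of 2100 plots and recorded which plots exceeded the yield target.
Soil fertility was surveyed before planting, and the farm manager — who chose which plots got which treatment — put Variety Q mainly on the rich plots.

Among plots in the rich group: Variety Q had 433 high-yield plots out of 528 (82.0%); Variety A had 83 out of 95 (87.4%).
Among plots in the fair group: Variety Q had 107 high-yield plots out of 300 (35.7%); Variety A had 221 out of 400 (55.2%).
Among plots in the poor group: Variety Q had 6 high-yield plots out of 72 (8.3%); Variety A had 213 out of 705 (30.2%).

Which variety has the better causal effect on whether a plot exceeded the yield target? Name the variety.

Variety A

Variety A is higher inside every soil fertility stratum but Variety Q is higher in aggregate. Whether to stratify depends on how soil fertility relates to the variety.
Soil fertility satisfies the back-door criterion: it is not a descendant of the variety, and it blocks the spurious path from variety to outcome. Adjusting for it (i.e., using the within-soil fertility rates) gives the causal effect.
Within each level — rich: 82.0% vs 87.4%; fair: 35.7% vs 55.2%; poor: 8.3% vs 30.2% — Variety A is higher every time.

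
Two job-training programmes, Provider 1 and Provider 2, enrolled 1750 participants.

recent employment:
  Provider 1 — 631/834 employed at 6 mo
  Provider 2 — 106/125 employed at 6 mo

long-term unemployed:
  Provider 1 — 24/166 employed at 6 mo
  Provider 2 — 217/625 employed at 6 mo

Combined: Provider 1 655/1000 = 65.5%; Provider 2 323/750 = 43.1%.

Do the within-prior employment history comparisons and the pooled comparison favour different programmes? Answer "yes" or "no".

Within each prior employment history level (recent employment 75.7% vs 84.8%; long-term unemployed 14.5% vs 34.7%), Provider 2 has the higher rate every time. Pooled: 65.5% vs 43.1% — Provider 1 has the higher rate overall. The two comparisons disagree.

yes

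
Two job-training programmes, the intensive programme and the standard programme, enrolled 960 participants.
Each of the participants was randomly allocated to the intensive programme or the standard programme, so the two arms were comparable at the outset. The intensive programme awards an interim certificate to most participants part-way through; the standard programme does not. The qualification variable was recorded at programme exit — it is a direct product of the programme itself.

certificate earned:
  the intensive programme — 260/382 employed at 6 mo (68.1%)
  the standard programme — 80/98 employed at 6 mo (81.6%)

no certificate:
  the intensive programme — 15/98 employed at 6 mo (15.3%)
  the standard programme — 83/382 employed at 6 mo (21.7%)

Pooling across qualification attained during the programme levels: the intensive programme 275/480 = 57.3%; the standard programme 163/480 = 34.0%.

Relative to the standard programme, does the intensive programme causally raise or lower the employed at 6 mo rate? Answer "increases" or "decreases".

Qualification attained during the programme is downstream of the programme. One should not condition on a consequence of treatment, so the overall rates are the right comparison.
Pooled: the intensive programme 57.3% vs the standard programme 34.0%; the intensive programme is higher overall.

increases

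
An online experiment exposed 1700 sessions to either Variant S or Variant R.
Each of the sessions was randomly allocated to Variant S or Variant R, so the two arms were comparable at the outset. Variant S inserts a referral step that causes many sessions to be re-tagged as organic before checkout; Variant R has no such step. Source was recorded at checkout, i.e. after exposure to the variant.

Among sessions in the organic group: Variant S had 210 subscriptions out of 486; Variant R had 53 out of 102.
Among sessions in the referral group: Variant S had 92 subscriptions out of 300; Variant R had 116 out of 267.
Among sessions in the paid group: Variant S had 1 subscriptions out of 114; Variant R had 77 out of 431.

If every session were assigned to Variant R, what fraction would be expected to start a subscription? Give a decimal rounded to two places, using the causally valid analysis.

Variant R is higher inside every traffic source stratum but Variant S is higher in aggregate. Whether to stratify depends on how traffic source relates to the variant.
Because the variant influences traffic source, traffic source is a post-treatment mediator, not a confounder. Stratifying on it would bias the estimate; the causal effect is the crude pooled difference.
So P(outcome | do(Variant R)) is just the pooled rate for Variant R: 246/800 = 0.307.

0.31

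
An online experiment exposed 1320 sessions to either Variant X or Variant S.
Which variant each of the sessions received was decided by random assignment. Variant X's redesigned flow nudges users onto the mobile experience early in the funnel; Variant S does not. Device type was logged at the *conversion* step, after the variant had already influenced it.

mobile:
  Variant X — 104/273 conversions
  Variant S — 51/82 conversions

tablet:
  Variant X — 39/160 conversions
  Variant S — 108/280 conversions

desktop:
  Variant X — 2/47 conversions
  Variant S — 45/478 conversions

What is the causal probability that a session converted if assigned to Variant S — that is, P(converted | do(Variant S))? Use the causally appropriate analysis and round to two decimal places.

0.24

Variant S is higher inside every device type stratum but Variant X is higher in aggregate. Whether to stratify depends on how device type relates to the variant.
Because the variant influences device type, device type is a post-treatment mediator, not a confounder. Stratifying on it would bias the estimate; the causal effect is the crude pooled difference.
So P(outcome | do(Variant S)) is just the pooled rate for Variant S: 204/840 = 0.243.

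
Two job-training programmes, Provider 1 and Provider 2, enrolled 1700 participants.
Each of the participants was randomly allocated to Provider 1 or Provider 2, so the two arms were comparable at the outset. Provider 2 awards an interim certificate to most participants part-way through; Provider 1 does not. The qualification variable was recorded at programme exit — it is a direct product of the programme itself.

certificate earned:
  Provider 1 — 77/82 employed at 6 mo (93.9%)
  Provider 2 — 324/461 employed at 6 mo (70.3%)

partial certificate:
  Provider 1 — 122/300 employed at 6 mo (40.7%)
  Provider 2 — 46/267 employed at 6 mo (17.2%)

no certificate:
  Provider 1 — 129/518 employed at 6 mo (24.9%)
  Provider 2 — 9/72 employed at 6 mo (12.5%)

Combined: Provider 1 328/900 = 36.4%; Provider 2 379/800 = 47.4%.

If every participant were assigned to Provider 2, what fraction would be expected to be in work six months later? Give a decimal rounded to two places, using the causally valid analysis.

Qualification attained during the programme here is a post-treatment variable shaped by the programme; conditioning on it would introduce bias rather than remove it. The overall comparison is the causal one.
So P(outcome | do(Provider 2)) is just the pooled rate for Provider 2: 379/800 = 0.474.

0.47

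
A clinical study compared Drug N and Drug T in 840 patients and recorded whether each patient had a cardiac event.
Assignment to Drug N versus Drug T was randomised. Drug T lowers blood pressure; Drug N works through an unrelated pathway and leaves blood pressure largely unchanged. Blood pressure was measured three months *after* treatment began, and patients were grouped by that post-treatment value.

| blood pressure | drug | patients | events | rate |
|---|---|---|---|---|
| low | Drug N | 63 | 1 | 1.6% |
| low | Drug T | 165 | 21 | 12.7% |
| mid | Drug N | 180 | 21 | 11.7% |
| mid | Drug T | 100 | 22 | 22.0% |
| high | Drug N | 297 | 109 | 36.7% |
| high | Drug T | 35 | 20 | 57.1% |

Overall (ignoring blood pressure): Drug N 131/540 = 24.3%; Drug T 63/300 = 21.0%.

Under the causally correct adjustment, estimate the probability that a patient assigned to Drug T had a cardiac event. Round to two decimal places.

Blood pressure lies on the pathway drug → blood pressure → outcome, so adjusting for it blocks the indirect effect. For the total causal effect of drug, use the unadjusted pooled rates.
So P(outcome | do(Drug T)) is just the pooled rate for Drug T: 63/300 = 0.210.

0.21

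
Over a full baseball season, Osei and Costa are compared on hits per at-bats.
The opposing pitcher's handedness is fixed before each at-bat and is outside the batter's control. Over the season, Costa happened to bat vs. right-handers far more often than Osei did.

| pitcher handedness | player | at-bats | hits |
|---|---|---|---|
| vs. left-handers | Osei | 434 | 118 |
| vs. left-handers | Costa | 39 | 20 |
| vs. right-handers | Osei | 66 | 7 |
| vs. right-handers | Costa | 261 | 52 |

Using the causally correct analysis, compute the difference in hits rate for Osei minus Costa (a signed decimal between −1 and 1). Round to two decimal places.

-0.18

Pitcher handedness is set before the player has any effect — it is not caused by the player — and it independently drives the outcome. That makes it a confounder, so the causal comparison is within pitcher handedness levels.
Adjusting over the population distribution of pitcher handedness: 0.591·(0.272−0.513) + 0.409·(0.106−0.199) = -0.181.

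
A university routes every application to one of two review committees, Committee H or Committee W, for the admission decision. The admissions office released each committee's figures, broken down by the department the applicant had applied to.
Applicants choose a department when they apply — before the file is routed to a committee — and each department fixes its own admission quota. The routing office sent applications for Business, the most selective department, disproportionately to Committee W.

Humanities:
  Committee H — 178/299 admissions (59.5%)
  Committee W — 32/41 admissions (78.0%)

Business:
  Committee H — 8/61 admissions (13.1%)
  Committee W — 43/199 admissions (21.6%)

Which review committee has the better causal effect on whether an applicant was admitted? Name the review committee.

Committee W

Within every department level Committee W has the higher rate, yet pooled Committee H does — Simpson's reversal.
Department differs across review committees for reasons unrelated to any effect of the review committee itself, and it separately predicts the outcome — a classic confounder. We must compare within department levels.
Within each level — Humanities: 59.5% vs 78.0%; Business: 13.1% vs 21.6% — Committee W is higher every time.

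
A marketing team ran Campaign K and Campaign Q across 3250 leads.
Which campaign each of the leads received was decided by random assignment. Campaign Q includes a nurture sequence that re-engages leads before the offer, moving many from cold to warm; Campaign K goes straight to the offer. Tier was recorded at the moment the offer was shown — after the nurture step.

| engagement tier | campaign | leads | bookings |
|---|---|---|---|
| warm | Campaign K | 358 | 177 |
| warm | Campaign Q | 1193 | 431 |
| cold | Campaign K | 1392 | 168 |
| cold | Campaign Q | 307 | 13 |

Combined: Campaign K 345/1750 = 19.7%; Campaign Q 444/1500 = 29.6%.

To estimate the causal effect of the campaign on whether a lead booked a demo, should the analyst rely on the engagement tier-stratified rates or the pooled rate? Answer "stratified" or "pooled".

Stratifying would compare campaigns among leads the campaigns themselves sorted into engagement tier groups — a form of selection on an intermediate. The unconditioned pooled rates give the total causal effect.
Pooled: Campaign K 19.7% vs Campaign Q 29.6%; Campaign Q is higher overall.

pooled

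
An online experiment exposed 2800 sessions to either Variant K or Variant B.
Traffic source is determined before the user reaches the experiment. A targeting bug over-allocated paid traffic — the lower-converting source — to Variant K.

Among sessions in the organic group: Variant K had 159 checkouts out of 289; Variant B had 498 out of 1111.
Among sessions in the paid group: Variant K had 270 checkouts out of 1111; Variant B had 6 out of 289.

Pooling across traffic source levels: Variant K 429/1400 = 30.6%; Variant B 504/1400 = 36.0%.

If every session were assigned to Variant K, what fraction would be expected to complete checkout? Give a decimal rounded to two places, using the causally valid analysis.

0.40

The stratified and pooled comparisons disagree (Variant K wins within each traffic source; Variant B wins overall), so the answer turns on the causal role of traffic source.
Since traffic source is a pre-existing factor (not a product of the variant) and it affects the outcome on its own, it is a confounder. The stratified rates, not the pooled rate, identify the causal effect.
Standardising Variant K to the population traffic source mix: 0.500·159/289 + 0.500·270/1111 = 0.397.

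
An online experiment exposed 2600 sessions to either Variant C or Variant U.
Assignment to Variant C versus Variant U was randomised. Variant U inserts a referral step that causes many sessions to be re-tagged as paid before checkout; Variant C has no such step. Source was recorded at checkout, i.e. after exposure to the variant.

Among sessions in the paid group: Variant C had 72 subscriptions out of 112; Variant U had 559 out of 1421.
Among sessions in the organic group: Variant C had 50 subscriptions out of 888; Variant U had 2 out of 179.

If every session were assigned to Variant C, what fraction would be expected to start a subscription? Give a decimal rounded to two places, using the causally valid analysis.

Because the variant influences traffic source, traffic source is a post-treatment mediator, not a confounder. Stratifying on it would bias the estimate; the causal effect is the crude pooled difference.
So P(outcome | do(Variant C)) is just the pooled rate for Variant C: 122/1000 = 0.122.

0.12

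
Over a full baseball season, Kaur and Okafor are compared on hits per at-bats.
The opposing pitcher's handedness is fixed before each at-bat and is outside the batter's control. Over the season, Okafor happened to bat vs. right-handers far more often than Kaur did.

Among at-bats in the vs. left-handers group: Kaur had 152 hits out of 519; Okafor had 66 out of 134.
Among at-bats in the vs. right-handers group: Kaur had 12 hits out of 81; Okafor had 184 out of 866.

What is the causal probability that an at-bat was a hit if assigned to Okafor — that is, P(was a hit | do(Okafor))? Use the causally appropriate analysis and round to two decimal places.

0.33

Pitcher handedness differs across players for reasons unrelated to any effect of the player itself, and it separately predicts the outcome — a classic confounder. We must compare within pitcher handedness levels.
Standardising Okafor to the population pitcher handedness mix: 0.408·66/134 + 0.592·184/866 = 0.327.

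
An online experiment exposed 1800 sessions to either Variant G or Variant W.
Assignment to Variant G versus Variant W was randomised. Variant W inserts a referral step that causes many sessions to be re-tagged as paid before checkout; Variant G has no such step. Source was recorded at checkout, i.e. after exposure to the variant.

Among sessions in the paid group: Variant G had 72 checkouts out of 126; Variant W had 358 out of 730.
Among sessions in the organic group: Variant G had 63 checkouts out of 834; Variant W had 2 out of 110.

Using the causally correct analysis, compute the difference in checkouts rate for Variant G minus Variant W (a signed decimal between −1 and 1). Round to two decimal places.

The stratified and pooled comparisons disagree (Variant G wins within each traffic source; Variant W wins overall), so the answer turns on the causal role of traffic source.
Traffic source is recorded after the variant and is itself shifted by it — it sits on the causal path from variant to outcome. Conditioning on a mediator would strip out part of the effect we want; the pooled comparison gives the total causal effect.
The causal difference is the pooled difference: 0.141 − 0.429 = -0.288.

-0.29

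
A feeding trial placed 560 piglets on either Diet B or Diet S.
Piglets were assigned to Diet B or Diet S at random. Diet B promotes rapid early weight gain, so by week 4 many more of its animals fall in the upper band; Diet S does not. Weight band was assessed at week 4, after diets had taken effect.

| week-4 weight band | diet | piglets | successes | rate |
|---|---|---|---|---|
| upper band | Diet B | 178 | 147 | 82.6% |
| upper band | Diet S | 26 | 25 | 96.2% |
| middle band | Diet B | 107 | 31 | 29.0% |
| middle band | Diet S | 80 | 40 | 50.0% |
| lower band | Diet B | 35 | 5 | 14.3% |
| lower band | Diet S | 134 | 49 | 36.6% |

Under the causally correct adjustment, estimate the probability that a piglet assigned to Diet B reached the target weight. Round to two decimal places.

0.57

Because the diet influences week-4 weight band, week-4 weight band is a post-treatment mediator, not a confounder. Stratifying on it would bias the estimate; the causal effect is the crude pooled difference.
So P(outcome | do(Diet B)) is just the pooled rate for Diet B: 183/320 = 0.572.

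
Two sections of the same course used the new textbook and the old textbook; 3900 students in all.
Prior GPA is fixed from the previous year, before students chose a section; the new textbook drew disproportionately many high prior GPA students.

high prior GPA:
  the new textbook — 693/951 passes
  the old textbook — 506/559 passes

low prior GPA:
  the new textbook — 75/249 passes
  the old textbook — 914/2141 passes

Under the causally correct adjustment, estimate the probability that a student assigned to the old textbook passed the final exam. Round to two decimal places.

Prior GPA band differs across teaching methods for reasons unrelated to any effect of the teaching method itself, and it separately predicts the outcome — a classic confounder. We must compare within prior GPA band levels.
Standardising the old textbook to the population prior GPA band mix: 0.387·506/559 + 0.613·914/2141 = 0.612.

0.61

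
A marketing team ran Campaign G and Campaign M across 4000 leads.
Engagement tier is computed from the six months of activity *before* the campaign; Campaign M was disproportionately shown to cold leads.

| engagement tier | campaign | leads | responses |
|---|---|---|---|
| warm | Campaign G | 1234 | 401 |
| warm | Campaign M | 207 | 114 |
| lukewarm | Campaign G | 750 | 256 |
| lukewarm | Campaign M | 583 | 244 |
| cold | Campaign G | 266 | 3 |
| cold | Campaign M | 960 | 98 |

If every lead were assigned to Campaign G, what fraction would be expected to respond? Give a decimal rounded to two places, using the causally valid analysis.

0.23

The imbalance in engagement tier arose from how leads were allocated, not from anything the campaign did; and engagement tier independently affects the outcome. The pooled gap is confounded — condition on engagement tier.
Standardising Campaign G to the population engagement tier mix: 0.360·401/1234 + 0.333·256/750 + 0.306·3/266 = 0.234.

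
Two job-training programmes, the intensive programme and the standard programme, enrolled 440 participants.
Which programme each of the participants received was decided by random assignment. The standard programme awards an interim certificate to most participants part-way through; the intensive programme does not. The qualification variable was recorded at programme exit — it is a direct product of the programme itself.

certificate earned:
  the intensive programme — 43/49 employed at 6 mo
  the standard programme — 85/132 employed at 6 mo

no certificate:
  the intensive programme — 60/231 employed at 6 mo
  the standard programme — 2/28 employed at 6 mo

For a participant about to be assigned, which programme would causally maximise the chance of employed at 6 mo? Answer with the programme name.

the standard programme

Stratifying would compare programmes among participants the programmes themselves sorted into qualification attained during the programme groups — a form of selection on an intermediate. The unconditioned pooled rates give the total causal effect.
Pooled: the intensive programme 36.8% vs the standard programme 54.4%; the standard programme is higher overall.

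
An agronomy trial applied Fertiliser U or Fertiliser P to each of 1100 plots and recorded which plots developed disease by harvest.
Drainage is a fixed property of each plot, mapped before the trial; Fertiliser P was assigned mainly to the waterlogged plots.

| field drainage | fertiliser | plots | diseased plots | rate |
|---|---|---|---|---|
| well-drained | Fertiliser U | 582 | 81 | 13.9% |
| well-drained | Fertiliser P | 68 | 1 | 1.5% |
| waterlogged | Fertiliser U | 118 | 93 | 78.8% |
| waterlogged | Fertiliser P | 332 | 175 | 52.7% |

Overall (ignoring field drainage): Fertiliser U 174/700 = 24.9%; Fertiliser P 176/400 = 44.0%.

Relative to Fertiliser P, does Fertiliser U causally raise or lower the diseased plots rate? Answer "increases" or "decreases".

increases

Field drainage differs across fertilisers for reasons unrelated to any effect of the fertiliser itself, and it separately predicts the outcome — a classic confounder. We must compare within field drainage levels.
Within each level — well-drained: 13.9% vs 1.5%; waterlogged: 78.8% vs 52.7% — Fertiliser P is lower every time.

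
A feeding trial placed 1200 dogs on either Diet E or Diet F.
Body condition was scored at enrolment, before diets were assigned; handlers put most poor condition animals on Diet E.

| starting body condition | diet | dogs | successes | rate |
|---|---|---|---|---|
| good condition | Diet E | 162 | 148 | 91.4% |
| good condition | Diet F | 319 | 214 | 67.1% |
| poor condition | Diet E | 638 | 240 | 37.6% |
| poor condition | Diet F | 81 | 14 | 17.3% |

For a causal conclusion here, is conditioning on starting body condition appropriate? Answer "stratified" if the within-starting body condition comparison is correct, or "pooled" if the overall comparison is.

stratified

The stratified and pooled comparisons disagree (Diet E wins within each starting body condition; Diet F wins overall), so the answer turns on the causal role of starting body condition.
Starting body condition satisfies the back-door criterion: it is not a descendant of the diet, and it blocks the spurious path from diet to outcome. Adjusting for it (i.e., using the within-starting body condition rates) gives the causal effect.
Within each level — good condition: 91.4% vs 67.1%; poor condition: 37.6% vs 17.3% — Diet E is higher every time.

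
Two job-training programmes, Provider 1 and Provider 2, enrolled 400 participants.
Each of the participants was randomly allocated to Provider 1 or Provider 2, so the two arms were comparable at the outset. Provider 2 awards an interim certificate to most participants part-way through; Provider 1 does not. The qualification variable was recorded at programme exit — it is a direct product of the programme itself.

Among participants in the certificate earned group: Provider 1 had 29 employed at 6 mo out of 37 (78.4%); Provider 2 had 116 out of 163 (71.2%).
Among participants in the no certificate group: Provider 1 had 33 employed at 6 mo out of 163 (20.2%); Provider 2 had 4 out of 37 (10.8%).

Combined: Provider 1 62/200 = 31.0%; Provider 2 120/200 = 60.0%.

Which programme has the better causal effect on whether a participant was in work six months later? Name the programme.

Provider 2

The stratified and pooled comparisons disagree (Provider 1 wins within each qualification attained during the programme; Provider 2 wins overall), so the answer turns on the causal role of qualification attained during the programme.
The distribution of qualification attained during the programme is itself part of what the programme does — it is an intermediate outcome. Holding it fixed would remove that part of the effect; the total effect is the pooled difference.
Pooled: Provider 1 31.0% vs Provider 2 60.0%; Provider 2 is higher overall.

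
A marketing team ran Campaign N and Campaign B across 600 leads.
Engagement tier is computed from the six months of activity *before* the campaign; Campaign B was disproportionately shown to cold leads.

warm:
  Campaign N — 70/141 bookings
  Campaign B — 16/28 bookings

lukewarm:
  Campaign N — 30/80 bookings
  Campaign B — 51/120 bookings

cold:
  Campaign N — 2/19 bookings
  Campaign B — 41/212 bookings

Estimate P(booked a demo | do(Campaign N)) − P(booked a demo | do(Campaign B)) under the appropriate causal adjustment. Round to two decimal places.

The stratified and pooled comparisons disagree (Campaign B wins within each engagement tier; Campaign N wins overall), so the answer turns on the causal role of engagement tier.
Since engagement tier is a pre-existing factor (not a product of the campaign) and it affects the outcome on its own, it is a confounder. The stratified rates, not the pooled rate, identify the causal effect.
Adjusting over the population distribution of engagement tier: 0.282·(0.496−0.571) + 0.333·(0.375−0.425) + 0.385·(0.105−0.193) = -0.072.

-0.07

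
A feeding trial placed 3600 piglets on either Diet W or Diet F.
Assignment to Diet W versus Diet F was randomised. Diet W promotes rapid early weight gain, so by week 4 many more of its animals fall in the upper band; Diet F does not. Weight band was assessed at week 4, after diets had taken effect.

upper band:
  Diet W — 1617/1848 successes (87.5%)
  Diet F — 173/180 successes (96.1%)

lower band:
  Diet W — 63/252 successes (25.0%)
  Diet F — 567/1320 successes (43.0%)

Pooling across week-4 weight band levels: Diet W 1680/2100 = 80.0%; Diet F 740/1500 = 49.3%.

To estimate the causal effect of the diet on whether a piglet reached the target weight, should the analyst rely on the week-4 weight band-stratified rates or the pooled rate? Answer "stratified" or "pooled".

pooled

Week-4 weight band is downstream of the diet. One should not condition on a consequence of treatment, so the overall rates are the right comparison.
Pooled: Diet W 80.0% vs Diet F 49.3%; Diet W is higher overall.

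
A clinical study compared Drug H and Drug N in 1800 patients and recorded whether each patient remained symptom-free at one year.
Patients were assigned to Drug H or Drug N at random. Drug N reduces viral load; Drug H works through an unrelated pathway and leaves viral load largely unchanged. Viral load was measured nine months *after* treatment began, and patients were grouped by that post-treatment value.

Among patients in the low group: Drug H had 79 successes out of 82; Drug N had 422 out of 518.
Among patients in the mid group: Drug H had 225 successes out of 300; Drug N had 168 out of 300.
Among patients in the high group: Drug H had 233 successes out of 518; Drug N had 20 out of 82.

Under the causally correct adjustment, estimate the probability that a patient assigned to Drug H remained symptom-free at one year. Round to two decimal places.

0.60

Viral load lies on the pathway drug → viral load → outcome, so adjusting for it blocks the indirect effect. For the total causal effect of drug, use the unadjusted pooled rates.
So P(outcome | do(Drug H)) is just the pooled rate for Drug H: 537/900 = 0.597.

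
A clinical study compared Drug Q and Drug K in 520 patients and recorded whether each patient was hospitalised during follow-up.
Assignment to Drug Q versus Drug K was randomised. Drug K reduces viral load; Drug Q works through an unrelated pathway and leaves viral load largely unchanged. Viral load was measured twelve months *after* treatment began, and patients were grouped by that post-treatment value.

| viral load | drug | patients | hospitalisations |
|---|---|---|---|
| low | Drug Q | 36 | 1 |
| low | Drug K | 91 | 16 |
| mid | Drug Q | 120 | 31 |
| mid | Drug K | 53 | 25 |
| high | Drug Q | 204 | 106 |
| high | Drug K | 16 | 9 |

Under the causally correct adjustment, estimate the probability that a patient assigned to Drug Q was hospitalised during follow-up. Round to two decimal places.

0.38

Viral load is downstream of the drug. One should not condition on a consequence of treatment, so the overall rates are the right comparison.
So P(outcome | do(Drug Q)) is just the pooled rate for Drug Q: 138/360 = 0.383.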